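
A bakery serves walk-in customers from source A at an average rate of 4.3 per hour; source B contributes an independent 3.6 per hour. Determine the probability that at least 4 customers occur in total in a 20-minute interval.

Independent Poisson processes superpose: combined rate λ = 4.3 + 3.6 = 7.9 per hour.
Over the interval, μ = 7.9 × 1/3 ≈ 2.63333 (a 20-minute interval = 1/3 hours).
P(N ≥ 4) = 1 − P(N ≤ 3) ≈ 0.2713.

0.2713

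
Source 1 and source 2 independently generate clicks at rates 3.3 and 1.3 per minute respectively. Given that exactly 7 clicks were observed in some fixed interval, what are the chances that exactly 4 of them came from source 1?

Given the total, each event is independently from source 1 with probability p = λ_1/(λ_1+λ_2) = 3.3/4.6 ≈ 0.7174.
So K ~ Binomial(7, 3.3/4.6): P(K = 4) = C(7,4) · (3.3/4.6)^4 · (1.3/4.6)^3 ≈ 0.2092.

0.2092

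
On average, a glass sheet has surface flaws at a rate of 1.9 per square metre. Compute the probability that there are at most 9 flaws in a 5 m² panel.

Over the interval, μ = 1.9 × 5 = 9.5 (a 5 m² panel = 5 square metres).
P(N ≤ 9) = Σ_{j=0}^{9} e^(−μ) μ^j/j! ≈ 0.5218.

0.5218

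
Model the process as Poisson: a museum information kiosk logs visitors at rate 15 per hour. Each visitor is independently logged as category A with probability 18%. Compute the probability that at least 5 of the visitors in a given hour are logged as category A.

Thinning: the visitors that are logged as category A themselves form a Poisson process with rate 0.18 × 15 = 2.7 per hour.
So μ = 2.7.
P(N ≥ 5) = 1 − P(N ≤ 4) ≈ 0.1371.

0.1371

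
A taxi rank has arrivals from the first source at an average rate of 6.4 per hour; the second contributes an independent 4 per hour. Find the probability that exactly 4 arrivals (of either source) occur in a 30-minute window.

0.1681

Independent Poisson processes superpose: combined rate λ = 6.4 + 4 = 10.4 per hour.
Over the interval, μ = 10.4 × 0.5 = 5.2 (a 30-minute window = 0.5 hours).
P(N = 4) = e^(−5.2) · 5.2^4/4! ≈ 0.1681.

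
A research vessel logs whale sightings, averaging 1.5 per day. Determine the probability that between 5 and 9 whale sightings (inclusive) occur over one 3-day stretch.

0.4508

Over the interval, μ = 1.5 × 3 = 4.5 (a 3-day stretch = 3 days).
P(5 ≤ N ≤ 9) = Σ_{j=5}^{9} e^(−4.5) · 4.5^j/j! ≈ 0.4508.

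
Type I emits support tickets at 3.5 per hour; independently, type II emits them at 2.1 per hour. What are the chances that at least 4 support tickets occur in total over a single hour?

Independent Poisson processes superpose: combined rate λ = 3.5 + 2.1 = 5.6 per hour.
So μ = 5.6.
P(N ≥ 4) = 1 − P(N ≤ 3) ≈ 0.8094.

0.8094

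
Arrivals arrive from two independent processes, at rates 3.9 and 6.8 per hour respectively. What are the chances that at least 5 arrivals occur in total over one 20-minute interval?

0.2872

Independent Poisson processes superpose: combined rate λ = 3.9 + 6.8 = 10.7 per hour.
Over the interval, μ = 10.7 × 1/3 ≈ 3.56667 (a 20-minute interval = 1/3 hours).
P(N ≥ 5) = 1 − P(N ≤ 4) ≈ 0.2872.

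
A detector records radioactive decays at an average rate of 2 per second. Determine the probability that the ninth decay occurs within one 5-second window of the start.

0.6672

Over the interval, μ = 2 × 5 = 10 (a 5-second window = 5 seconds).
The ninth arrival falls in the interval iff at least 9 events occur there: P(S_9 ≤ t) = P(N ≥ 9) = 1 − P(N ≤ 8) ≈ 0.6672.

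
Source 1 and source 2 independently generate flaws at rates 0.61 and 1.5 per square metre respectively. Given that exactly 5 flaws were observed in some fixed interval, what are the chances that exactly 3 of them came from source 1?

0.1221

Given the total, each event is independently from source 1 with probability p = λ_1/(λ_1+λ_2) = 0.61/2.11 ≈ 0.2891.
So K ~ Binomial(5, 0.61/2.11): P(K = 3) = C(5,3) · (0.61/2.11)^3 · (1.5/2.11)^2 ≈ 0.1221.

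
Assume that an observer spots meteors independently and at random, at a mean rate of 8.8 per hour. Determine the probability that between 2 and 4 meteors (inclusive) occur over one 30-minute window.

0.4849

Over the interval, μ = 8.8 × 0.5 = 4.4 (a 30-minute window = 0.5 hours).
P(2 ≤ N ≤ 4) = Σ_{j=2}^{4} e^(−4.4) · 4.4^j/j! ≈ 0.4849.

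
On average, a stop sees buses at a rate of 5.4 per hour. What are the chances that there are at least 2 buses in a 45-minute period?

Over the interval, μ = 5.4 × 0.75 = 4.05 (a 45-minute period = 0.75 hours).
P(N ≥ 2) = 1 − P(N ≤ 1) = 1 − Σ_{j=0}^{1} e^(−μ) μ^j/j! ≈ 0.9120.

0.9120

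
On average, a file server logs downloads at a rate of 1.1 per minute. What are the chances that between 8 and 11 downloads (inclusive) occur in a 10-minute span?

Over the interval, μ = 1.1 × 10 = 11 (a 10-minute span = 10 minutes).
P(8 ≤ N ≤ 11) = Σ_{j=8}^{11} e^(−11) · 11^j/j! ≈ 0.4361.

0.4361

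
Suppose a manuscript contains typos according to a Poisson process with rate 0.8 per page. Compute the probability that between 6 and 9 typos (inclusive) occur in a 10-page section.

0.5254

Over the interval, μ = 0.8 × 10 = 8 (a 10-page section = 10 pages).
P(6 ≤ N ≤ 9) = Σ_{j=6}^{9} e^(−8) · 8^j/j! ≈ 0.5254.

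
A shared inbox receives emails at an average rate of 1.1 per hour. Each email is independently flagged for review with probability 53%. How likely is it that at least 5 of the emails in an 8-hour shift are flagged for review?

0.4987

Thinning: the emails that are flagged for review themselves form a Poisson process with rate 0.53 × 1.1 = 0.583 per hour.
Over the interval, μ = 0.583 × 8 = 4.664 (an 8-hour shift = 8 hours).
P(N ≥ 5) = 1 − P(N ≤ 4) ≈ 0.4987.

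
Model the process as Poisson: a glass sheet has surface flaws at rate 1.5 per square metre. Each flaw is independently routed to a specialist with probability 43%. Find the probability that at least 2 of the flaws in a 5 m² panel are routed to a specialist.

Thinning: the flaws that are routed to a specialist themselves form a Poisson process with rate 0.43 × 1.5 = 0.645 per square metre.
Over the interval, μ = 0.645 × 5 = 3.225 (a 5 m² panel = 5 square metres).
P(N ≥ 2) = 1 − P(N ≤ 1) ≈ 0.8320.

0.8320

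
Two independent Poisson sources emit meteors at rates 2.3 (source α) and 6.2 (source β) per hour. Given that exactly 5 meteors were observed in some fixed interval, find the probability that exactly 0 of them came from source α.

0.2065

Given the total, each event is independently from source α with probability p = λ_α/(λ_α+λ_β) = 2.3/8.5 ≈ 0.2706.
So K ~ Binomial(5, 2.3/8.5): P(K = 0) = C(5,0) · (2.3/8.5)^0 · (6.2/8.5)^5 ≈ 0.2065.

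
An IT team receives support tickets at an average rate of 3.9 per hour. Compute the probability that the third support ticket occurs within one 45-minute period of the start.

0.5598

Over the interval, μ = 3.9 × 0.75 = 2.925 (a 45-minute period = 0.75 hours).
The third arrival falls in the interval iff at least 3 events occur there: P(S_3 ≤ t) = P(N ≥ 3) = 1 − P(N ≤ 2) ≈ 0.5598.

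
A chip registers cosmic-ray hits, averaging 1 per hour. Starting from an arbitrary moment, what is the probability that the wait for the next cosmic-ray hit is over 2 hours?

The wait for the next event is exponential with rate λ = 1 per hour.
P(T > 2) = e^(−λt) = e^(−1 × 2) = e^(−2) ≈ 0.1353.

0.1353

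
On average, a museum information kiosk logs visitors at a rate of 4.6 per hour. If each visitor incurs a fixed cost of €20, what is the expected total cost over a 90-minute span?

€138

E[N] = 4.6 × 1.5 = 6.9 (a 90-minute span = 1.5 hours); E[cost] = 6.9 × €20 = €138.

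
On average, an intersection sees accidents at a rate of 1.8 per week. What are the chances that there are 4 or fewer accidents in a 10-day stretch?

0.8814

Over the interval, μ = 1.8 × 10/7 ≈ 2.57143 (a 10-day stretch = 10/7 weeks).
P(N ≤ 4) = Σ_{j=0}^{4} e^(−μ) μ^j/j! ≈ 0.8814.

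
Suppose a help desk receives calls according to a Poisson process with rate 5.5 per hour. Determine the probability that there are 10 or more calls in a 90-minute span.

Over the interval, μ = 5.5 × 1.5 = 8.25 (a 90-minute span = 1.5 hours).
P(N ≥ 10) = 1 − P(N ≤ 9) = 1 − Σ_{j=0}^{9} e^(−μ) μ^j/j! ≈ 0.3148.

0.3148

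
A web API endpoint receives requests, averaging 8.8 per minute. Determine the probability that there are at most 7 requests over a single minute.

0.3478

With mean μ = 8.8 per minute,
P(N ≤ 7) = Σ_{j=0}^{7} e^(−μ) μ^j/j! ≈ 0.3478.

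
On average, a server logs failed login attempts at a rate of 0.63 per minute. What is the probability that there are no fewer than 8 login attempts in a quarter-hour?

Over the interval, μ = 0.63 × 15 = 9.45 (a quarter-hour = 15 minutes).
P(N ≥ 8) = 1 − P(N ≤ 7) = 1 − Σ_{j=0}^{7} e^(−μ) μ^j/j! ≈ 0.7261.

0.7261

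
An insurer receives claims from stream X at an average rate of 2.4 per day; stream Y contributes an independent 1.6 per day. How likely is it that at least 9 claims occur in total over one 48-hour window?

Independent Poisson processes superpose: combined rate λ = 2.4 + 1.6 = 4 per day.
Over the interval, μ = 4 × 2 = 8 (a 48-hour window = 2 days).
P(N ≥ 9) = 1 − P(N ≤ 8) ≈ 0.4075.

0.4075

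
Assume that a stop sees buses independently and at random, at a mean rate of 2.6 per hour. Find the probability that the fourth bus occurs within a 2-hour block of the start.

0.7619

Over the interval, μ = 2.6 × 2 = 5.2 (a 2-hour block = 2 hours).
The fourth arrival falls in the interval iff at least 4 events occur there: P(S_4 ≤ t) = P(N ≥ 4) = 1 − P(N ≤ 3) ≈ 0.7619.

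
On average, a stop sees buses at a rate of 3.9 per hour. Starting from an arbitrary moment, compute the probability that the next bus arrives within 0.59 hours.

Inter-arrival times are exponential with rate λ = 3.9 per hour.
P(T ≤ 0.59) = 1 − e^(−λt) = 1 − e^(−3.9 × 0.59) = 1 − e^(−2.301) ≈ 0.8998.

0.8998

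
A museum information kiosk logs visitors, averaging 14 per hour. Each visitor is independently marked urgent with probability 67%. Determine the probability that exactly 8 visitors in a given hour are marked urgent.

Thinning: the visitors that are marked urgent themselves form a Poisson process with rate 0.67 × 14 = 9.38 per hour.
So μ = 9.38.
P(N = 8) = e^(−9.38) · 9.38^8/8! ≈ 0.1254.

0.1254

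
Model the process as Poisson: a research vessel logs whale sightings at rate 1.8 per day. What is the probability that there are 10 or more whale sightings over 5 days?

0.4126

Over the interval, μ = 1.8 × 5 = 9 (5 days).
P(N ≥ 10) = 1 − P(N ≤ 9) = 1 − Σ_{j=0}^{9} e^(−μ) μ^j/j! ≈ 0.4126.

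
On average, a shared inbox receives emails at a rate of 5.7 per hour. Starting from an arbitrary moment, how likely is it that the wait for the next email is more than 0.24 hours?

0.2546

The wait for the next event is exponential with rate λ = 5.7 per hour.
P(T > 0.24) = e^(−λt) = e^(−5.7 × 0.24) = e^(−1.368) ≈ 0.2546.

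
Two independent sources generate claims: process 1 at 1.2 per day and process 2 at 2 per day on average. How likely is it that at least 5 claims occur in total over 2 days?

0.7649

Independent Poisson processes superpose: combined rate λ = 1.2 + 2 = 3.2 per day.
Over the interval, μ = 3.2 × 2 = 6.4 (2 days).
P(N ≥ 5) = 1 − P(N ≤ 4) ≈ 0.7649.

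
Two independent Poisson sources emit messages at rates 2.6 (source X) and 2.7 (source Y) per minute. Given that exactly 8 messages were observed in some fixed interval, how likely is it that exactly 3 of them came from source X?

Given the total, each event is independently from source X with probability p = λ_X/(λ_X+λ_Y) = 2.6/5.3 ≈ 0.4906.
So K ~ Binomial(8, 2.6/5.3): P(K = 3) = C(8,3) · (2.6/5.3)^3 · (2.7/5.3)^5 ≈ 0.2268.

0.2268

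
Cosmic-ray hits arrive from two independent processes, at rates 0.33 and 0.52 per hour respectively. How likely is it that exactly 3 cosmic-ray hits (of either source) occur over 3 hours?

0.2158

Independent Poisson processes superpose: combined rate λ = 0.33 + 0.52 = 0.85 per hour.
Over the interval, μ = 0.85 × 3 = 2.55 (3 hours).
P(N = 3) = e^(−2.55) · 2.55^3/3! ≈ 0.2158.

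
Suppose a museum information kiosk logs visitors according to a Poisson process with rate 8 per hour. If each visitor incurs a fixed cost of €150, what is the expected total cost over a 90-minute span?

€1800

E[N] = 8 × 1.5 = 12 (a 90-minute span = 1.5 hours); E[cost] = 12 × €150 = €1800.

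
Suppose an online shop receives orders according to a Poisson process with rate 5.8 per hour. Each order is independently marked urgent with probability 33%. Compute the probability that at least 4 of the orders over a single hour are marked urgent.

Thinning: the orders that are marked urgent themselves form a Poisson process with rate 0.33 × 5.8 = 1.914 per hour.
So μ = 1.914.
P(N ≥ 4) = 1 − P(N ≤ 3) ≈ 0.1277.

0.1277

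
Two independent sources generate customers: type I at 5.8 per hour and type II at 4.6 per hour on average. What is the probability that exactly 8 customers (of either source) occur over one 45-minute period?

0.1392

Independent Poisson processes superpose: combined rate λ = 5.8 + 4.6 = 10.4 per hour.
Over the interval, μ = 10.4 × 0.75 = 7.8 (a 45-minute period = 0.75 hours).
P(N = 8) = e^(−7.8) · 7.8^8/8! ≈ 0.1392.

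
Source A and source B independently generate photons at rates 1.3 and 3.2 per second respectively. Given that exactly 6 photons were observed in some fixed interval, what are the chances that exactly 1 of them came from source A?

0.3152

Given the total, each event is independently from source A with probability p = λ_A/(λ_A+λ_B) = 1.3/4.5 ≈ 0.2889.
So K ~ Binomial(6, 1.3/4.5): P(K = 1) = C(6,1) · (1.3/4.5)^1 · (3.2/4.5)^5 ≈ 0.3152.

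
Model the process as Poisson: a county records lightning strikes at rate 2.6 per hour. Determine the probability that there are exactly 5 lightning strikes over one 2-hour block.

Over the interval, μ = 2.6 × 2 = 5.2 (a 2-hour block = 2 hours).
P(N = 5) = e^(−μ) μ^5/5! = e^(−5.2) · 5.2^5/120 ≈ 0.1748.

0.1748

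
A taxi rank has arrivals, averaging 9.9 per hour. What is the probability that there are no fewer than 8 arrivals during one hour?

0.7706

With mean μ = 9.9 per hour,
P(N ≥ 8) = 1 − P(N ≤ 7) = 1 − Σ_{j=0}^{7} e^(−μ) μ^j/j! ≈ 0.7706.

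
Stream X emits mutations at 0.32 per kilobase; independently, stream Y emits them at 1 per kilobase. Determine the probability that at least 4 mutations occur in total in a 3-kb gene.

Independent Poisson processes superpose: combined rate λ = 0.32 + 1 = 1.32 per kilobase.
Over the interval, μ = 1.32 × 3 = 3.96 (a 3-kb gene = 3 kilobases).
P(N ≥ 4) = 1 − P(N ≤ 3) ≈ 0.5587.

0.5587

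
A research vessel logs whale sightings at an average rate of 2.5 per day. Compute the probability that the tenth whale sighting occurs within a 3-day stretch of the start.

Over the interval, μ = 2.5 × 3 = 7.5 (a 3-day stretch = 3 days).
The tenth arrival falls in the interval iff at least 10 events occur there: P(S_10 ≤ t) = P(N ≥ 10) = 1 − P(N ≤ 9) ≈ 0.2236.

0.2236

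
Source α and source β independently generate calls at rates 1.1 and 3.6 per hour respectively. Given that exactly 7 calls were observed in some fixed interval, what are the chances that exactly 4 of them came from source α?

Given the total, each event is independently from source α with probability p = λ_α/(λ_α+λ_β) = 1.1/4.7 ≈ 0.2340.
So K ~ Binomial(7, 1.1/4.7): P(K = 4) = C(7,4) · (1.1/4.7)^4 · (3.6/4.7)^3 ≈ 0.0472.

0.0472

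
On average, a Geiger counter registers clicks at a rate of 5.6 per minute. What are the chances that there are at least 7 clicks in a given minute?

With mean μ = 5.6 per minute,
P(N ≥ 7) = 1 − P(N ≤ 6) = 1 − Σ_{j=0}^{6} e^(−μ) μ^j/j! ≈ 0.3297.

0.3297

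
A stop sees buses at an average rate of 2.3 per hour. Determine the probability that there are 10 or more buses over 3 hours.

0.1595

Over the interval, μ = 2.3 × 3 = 6.9 (3 hours).
P(N ≥ 10) = 1 − P(N ≤ 9) = 1 − Σ_{j=0}^{9} e^(−μ) μ^j/j! ≈ 0.1595.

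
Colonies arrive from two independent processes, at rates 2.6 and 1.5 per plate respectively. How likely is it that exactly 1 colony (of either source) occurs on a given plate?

Independent Poisson processes superpose: combined rate λ = 2.6 + 1.5 = 4.1 per plate.
So μ = 4.1.
P(N = 1) = e^(−4.1) · 4.1^1/1! ≈ 0.0679.

0.0679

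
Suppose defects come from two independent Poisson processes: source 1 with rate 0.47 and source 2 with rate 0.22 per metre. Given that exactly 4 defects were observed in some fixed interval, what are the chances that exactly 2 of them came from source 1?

0.2830

Given the total, each event is independently from source 1 with probability p = λ_1/(λ_1+λ_2) = 0.47/0.69 ≈ 0.6812.
So K ~ Binomial(4, 0.47/0.69): P(K = 2) = C(4,2) · (0.47/0.69)^2 · (0.22/0.69)^2 ≈ 0.2830.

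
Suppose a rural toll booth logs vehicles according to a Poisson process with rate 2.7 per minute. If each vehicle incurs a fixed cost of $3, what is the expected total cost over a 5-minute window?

E[N] = 2.7 × 5 = 13.5 (a 5-minute window = 5 minutes); E[cost] = 13.5 × $3 = $40.5.

$40.5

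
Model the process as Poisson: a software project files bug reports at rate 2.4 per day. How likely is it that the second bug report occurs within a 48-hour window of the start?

Over the interval, μ = 2.4 × 2 = 4.8 (a 48-hour window = 2 days).
The second arrival falls in the interval iff at least 2 events occur there: P(S_2 ≤ t) = P(N ≥ 2) = 1 − P(N ≤ 1) ≈ 0.9523.

0.9523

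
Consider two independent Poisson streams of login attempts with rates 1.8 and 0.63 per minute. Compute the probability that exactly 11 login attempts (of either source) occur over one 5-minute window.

0.1129

Independent Poisson processes superpose: combined rate λ = 1.8 + 0.63 = 2.43 per minute.
Over the interval, μ = 2.43 × 5 = 12.15 (a 5-minute window = 5 minutes).
P(N = 11) = e^(−12.15) · 12.15^11/11! ≈ 0.1129.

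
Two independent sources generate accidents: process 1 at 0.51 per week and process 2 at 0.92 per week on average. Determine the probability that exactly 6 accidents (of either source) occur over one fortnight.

0.0435

Independent Poisson processes superpose: combined rate λ = 0.51 + 0.92 = 1.43 per week.
Over the interval, μ = 1.43 × 2 = 2.86 (a fortnight = 2 weeks).
P(N = 6) = e^(−2.86) · 2.86^6/6! ≈ 0.0435.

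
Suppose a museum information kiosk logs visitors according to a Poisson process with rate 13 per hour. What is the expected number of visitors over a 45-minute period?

E[N] = λt = 13 × 0.75 = 9.75 (a 45-minute period = 0.75 hours).

9.75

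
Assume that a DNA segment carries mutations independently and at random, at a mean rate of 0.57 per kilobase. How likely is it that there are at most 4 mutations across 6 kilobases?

Over the interval, μ = 0.57 × 6 = 3.42 (6 kilobases).
P(N ≤ 4) = Σ_{j=0}^{4} e^(−μ) μ^j/j! ≈ 0.7405.

0.7405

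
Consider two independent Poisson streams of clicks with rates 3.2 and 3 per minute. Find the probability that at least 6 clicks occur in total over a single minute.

Independent Poisson processes superpose: combined rate λ = 3.2 + 3 = 6.2 per minute.
So μ = 6.2.
P(N ≥ 6) = 1 − P(N ≤ 5) ≈ 0.5859.

0.5859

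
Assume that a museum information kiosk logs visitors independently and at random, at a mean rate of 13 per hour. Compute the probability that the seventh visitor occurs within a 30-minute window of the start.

0.4735

Over the interval, μ = 13 × 0.5 = 6.5 (a 30-minute window = 0.5 hours).
The seventh arrival falls in the interval iff at least 7 events occur there: P(S_7 ≤ t) = P(N ≥ 7) = 1 − P(N ≤ 6) ≈ 0.4735.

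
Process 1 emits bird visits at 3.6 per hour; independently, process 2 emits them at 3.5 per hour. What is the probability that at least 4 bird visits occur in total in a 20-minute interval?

Independent Poisson processes superpose: combined rate λ = 3.6 + 3.5 = 7.1 per hour.
Over the interval, μ = 7.1 × 1/3 ≈ 2.36667 (a 20-minute interval = 1/3 hours).
P(N ≥ 4) = 1 − P(N ≤ 3) ≈ 0.2143.

0.2143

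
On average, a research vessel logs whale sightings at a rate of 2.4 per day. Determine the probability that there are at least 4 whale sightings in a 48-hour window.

0.7058

Over the interval, μ = 2.4 × 2 = 4.8 (a 48-hour window = 2 days).
P(N ≥ 4) = 1 − P(N ≤ 3) = 1 − Σ_{j=0}^{3} e^(−μ) μ^j/j! ≈ 0.7058.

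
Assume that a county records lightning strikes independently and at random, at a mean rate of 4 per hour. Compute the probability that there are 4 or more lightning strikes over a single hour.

0.5665

With mean μ = 4 per hour,
P(N ≥ 4) = 1 − P(N ≤ 3) = 1 − Σ_{j=0}^{3} e^(−μ) μ^j/j! ≈ 0.5665.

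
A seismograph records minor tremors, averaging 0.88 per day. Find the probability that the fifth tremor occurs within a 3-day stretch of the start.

0.1283

Over the interval, μ = 0.88 × 3 = 2.64 (a 3-day stretch = 3 days).
The fifth arrival falls in the interval iff at least 5 events occur there: P(S_5 ≤ t) = P(N ≥ 5) = 1 − P(N ≤ 4) ≈ 0.1283.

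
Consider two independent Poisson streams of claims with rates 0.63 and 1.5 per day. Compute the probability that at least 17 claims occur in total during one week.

0.3273

Independent Poisson processes superpose: combined rate λ = 0.63 + 1.5 = 2.13 per day.
Over the interval, μ = 2.13 × 7 = 14.91 (a week = 7 days).
P(N ≥ 17) = 1 − P(N ≤ 16) ≈ 0.3273.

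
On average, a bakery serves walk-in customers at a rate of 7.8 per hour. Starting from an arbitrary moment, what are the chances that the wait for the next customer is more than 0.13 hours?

0.3628

The wait for the next event is exponential with rate λ = 7.8 per hour.
P(T > 0.13) = e^(−λt) = e^(−7.8 × 0.13) = e^(−1.014) ≈ 0.3628.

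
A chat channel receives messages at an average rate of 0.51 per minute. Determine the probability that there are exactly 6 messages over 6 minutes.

Over the interval, μ = 0.51 × 6 = 3.06 (6 minutes).
P(N = 6) = e^(−μ) μ^6/6! = e^(−3.06) · 3.06^6/720 ≈ 0.0535.

0.0535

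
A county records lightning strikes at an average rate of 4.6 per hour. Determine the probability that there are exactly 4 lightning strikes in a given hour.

With mean μ = 4.6 per hour,
P(N = 4) = e^(−μ) μ^4/4! = e^(−4.6) · 4.6^4/24 ≈ 0.1875.

0.1875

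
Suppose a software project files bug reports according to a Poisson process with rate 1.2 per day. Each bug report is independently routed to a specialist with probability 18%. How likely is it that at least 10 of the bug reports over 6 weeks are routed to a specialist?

0.4221

Thinning: the bug reports that are routed to a specialist themselves form a Poisson process with rate 0.18 × 1.2 = 0.216 per day.
Over the interval, μ = 0.216 × 42 = 9.072 (6 weeks = 42 days).
P(N ≥ 10) = 1 − P(N ≤ 9) ≈ 0.4221.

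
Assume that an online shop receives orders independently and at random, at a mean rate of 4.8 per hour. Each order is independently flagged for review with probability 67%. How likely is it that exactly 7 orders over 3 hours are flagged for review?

Thinning: the orders that are flagged for review themselves form a Poisson process with rate 0.67 × 4.8 = 3.216 per hour.
Over the interval, μ = 3.216 × 3 = 9.648 (3 hours).
P(N = 7) = e^(−9.648) · 9.648^7/7! ≈ 0.0997.

0.0997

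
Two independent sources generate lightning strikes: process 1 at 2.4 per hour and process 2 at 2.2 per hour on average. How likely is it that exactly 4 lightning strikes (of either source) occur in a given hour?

Independent Poisson processes superpose: combined rate λ = 2.4 + 2.2 = 4.6 per hour.
So μ = 4.6.
P(N = 4) = e^(−4.6) · 4.6^4/4! ≈ 0.1875.

0.1875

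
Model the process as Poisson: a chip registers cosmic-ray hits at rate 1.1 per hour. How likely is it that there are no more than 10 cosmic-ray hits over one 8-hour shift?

0.7294

Over the interval, μ = 1.1 × 8 = 8.8 (an 8-hour shift = 8 hours).
P(N ≤ 10) = Σ_{j=0}^{10} e^(−μ) μ^j/j! ≈ 0.7294.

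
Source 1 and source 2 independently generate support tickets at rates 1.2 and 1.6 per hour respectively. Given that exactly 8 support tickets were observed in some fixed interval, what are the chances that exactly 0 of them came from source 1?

Given the total, each event is independently from source 1 with probability p = λ_1/(λ_1+λ_2) = 1.2/2.8 ≈ 0.4286.
So K ~ Binomial(8, 1.2/2.8): P(K = 0) = C(8,0) · (1.2/2.8)^0 · (1.6/2.8)^8 ≈ 0.0114.

0.0114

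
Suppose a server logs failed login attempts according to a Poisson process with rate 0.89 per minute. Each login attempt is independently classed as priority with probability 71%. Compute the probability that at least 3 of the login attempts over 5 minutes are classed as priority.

Thinning: the login attempts that are classed as priority themselves form a Poisson process with rate 0.71 × 0.89 = 0.6319 per minute.
Over the interval, μ = 0.6319 × 5 = 3.1595 (5 minutes).
P(N ≥ 3) = 1 − P(N ≤ 2) ≈ 0.6116.

0.6116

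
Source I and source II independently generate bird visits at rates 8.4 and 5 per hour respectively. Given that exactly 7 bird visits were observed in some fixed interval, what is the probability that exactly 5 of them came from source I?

Given the total, each event is independently from source I with probability p = λ_I/(λ_I+λ_II) = 8.4/13.4 ≈ 0.6269.
So K ~ Binomial(7, 8.4/13.4): P(K = 5) = C(7,5) · (8.4/13.4)^5 · (5/13.4)^2 ≈ 0.2830.

0.2830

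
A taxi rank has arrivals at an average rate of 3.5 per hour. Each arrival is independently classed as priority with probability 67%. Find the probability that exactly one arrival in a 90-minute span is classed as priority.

0.1044

Thinning: the arrivals that are classed as priority themselves form a Poisson process with rate 0.67 × 3.5 = 2.345 per hour.
Over the interval, μ = 2.345 × 1.5 = 3.5175 (a 90-minute span = 1.5 hours).
P(N = 1) = e^(−3.5175) · 3.5175^1/1! ≈ 0.1044.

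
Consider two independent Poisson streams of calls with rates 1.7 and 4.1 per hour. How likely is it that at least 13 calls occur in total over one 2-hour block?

Independent Poisson processes superpose: combined rate λ = 1.7 + 4.1 = 5.8 per hour.
Over the interval, μ = 5.8 × 2 = 11.6 (a 2-hour block = 2 hours).
P(N ≥ 13) = 1 − P(N ≤ 12) ≈ 0.3784.

0.3784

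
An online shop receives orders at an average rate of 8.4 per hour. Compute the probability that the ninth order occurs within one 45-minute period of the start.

0.1852

Over the interval, μ = 8.4 × 0.75 = 6.3 (a 45-minute period = 0.75 hours).
The ninth arrival falls in the interval iff at least 9 events occur there: P(S_9 ≤ t) = P(N ≥ 9) = 1 − P(N ≤ 8) ≈ 0.1852.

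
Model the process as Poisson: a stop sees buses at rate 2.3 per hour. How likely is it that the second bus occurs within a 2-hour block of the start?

Over the interval, μ = 2.3 × 2 = 4.6 (a 2-hour block = 2 hours).
The second arrival falls in the interval iff at least 2 events occur there: P(S_2 ≤ t) = P(N ≥ 2) = 1 − P(N ≤ 1) ≈ 0.9437.

0.9437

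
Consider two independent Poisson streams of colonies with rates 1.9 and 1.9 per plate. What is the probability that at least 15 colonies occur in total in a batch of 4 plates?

Independent Poisson processes superpose: combined rate λ = 1.9 + 1.9 = 3.8 per plate.
Over the interval, μ = 3.8 × 4 = 15.2 (a batch of 4 plates = 4 plates).
P(N ≥ 15) = 1 − P(N ≤ 14) ≈ 0.5547.

0.5547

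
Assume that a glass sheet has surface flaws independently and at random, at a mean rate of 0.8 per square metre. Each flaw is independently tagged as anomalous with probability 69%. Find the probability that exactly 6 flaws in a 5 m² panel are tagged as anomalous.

Thinning: the flaws that are tagged as anomalous themselves form a Poisson process with rate 0.69 × 0.8 = 0.552 per square metre.
Over the interval, μ = 0.552 × 5 = 2.76 (a 5 m² panel = 5 square metres).
P(N = 6) = e^(−2.76) · 2.76^6/6! ≈ 0.0389.

0.0389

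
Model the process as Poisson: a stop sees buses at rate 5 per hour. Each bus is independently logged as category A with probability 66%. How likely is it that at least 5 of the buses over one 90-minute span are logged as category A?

Thinning: the buses that are logged as category A themselves form a Poisson process with rate 0.66 × 5 = 3.3 per hour.
Over the interval, μ = 3.3 × 1.5 = 4.95 (a 90-minute span = 1.5 hours).
P(N ≥ 5) = 1 − P(N ≤ 4) ≈ 0.5507.

0.5507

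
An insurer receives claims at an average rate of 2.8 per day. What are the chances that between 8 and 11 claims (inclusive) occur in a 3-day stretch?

Over the interval, μ = 2.8 × 3 = 8.4 (a 3-day stretch = 3 days).
P(8 ≤ N ≤ 11) = Σ_{j=8}^{11} e^(−8.4) · 8.4^j/j! ≈ 0.4584.

0.4584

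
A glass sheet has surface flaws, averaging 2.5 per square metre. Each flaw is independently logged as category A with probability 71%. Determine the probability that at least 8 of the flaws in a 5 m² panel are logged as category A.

Thinning: the flaws that are logged as category A themselves form a Poisson process with rate 0.71 × 2.5 = 1.775 per square metre.
Over the interval, μ = 1.775 × 5 = 8.875 (a 5 m² panel = 5 square metres).
P(N ≥ 8) = 1 − P(N ≤ 7) ≈ 0.6613.

0.6613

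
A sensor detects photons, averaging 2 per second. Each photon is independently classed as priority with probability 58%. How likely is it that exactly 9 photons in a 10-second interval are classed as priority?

Thinning: the photons that are classed as priority themselves form a Poisson process with rate 0.58 × 2 = 1.16 per second.
Over the interval, μ = 1.16 × 10 = 11.6 (a 10-second interval = 10 seconds).
P(N = 9) = e^(−11.6) · 11.6^9/9! ≈ 0.0961.

0.0961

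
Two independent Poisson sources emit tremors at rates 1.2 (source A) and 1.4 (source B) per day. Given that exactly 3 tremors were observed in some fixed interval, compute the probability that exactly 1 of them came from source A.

Given the total, each event is independently from source A with probability p = λ_A/(λ_A+λ_B) = 1.2/2.6 ≈ 0.4615.
So K ~ Binomial(3, 1.2/2.6): P(K = 1) = C(3,1) · (1.2/2.6)^1 · (1.4/2.6)^2 ≈ 0.4015.

0.4015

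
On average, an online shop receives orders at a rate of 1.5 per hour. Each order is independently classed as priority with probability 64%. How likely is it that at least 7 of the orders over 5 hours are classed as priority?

Thinning: the orders that are classed as priority themselves form a Poisson process with rate 0.64 × 1.5 = 0.96 per hour.
Over the interval, μ = 0.96 × 5 = 4.8 (5 hours).
P(N ≥ 7) = 1 − P(N ≤ 6) ≈ 0.2092.

0.2092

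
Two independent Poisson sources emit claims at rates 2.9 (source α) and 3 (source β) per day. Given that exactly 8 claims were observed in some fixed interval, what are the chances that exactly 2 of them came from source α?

Given the total, each event is independently from source α with probability p = λ_α/(λ_α+λ_β) = 2.9/5.9 ≈ 0.4915.
So K ~ Binomial(8, 2.9/5.9): P(K = 2) = C(8,2) · (2.9/5.9)^2 · (3/5.9)^6 ≈ 0.1169.

0.1169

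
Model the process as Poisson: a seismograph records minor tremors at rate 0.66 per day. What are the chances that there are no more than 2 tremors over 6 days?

Over the interval, μ = 0.66 × 6 = 3.96 (6 days).
P(N ≤ 2) = Σ_{j=0}^{2} e^(−μ) μ^j/j! ≈ 0.2440.

0.2440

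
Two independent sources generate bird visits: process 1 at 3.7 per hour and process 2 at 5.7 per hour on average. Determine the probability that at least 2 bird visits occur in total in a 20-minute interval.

0.8199

Independent Poisson processes superpose: combined rate λ = 3.7 + 5.7 = 9.4 per hour.
Over the interval, μ = 9.4 × 1/3 ≈ 3.13333 (a 20-minute interval = 1/3 hours).
P(N ≥ 2) = 1 − P(N ≤ 1) ≈ 0.8199.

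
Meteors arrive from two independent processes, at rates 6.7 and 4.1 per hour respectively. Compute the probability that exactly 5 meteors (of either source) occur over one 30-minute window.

Independent Poisson processes superpose: combined rate λ = 6.7 + 4.1 = 10.8 per hour.
Over the interval, μ = 10.8 × 0.5 = 5.4 (a 30-minute window = 0.5 hours).
P(N = 5) = e^(−5.4) · 5.4^5/5! ≈ 0.1728.

0.1728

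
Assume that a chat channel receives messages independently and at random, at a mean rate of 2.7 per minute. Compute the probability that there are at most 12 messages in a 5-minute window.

0.4093

Over the interval, μ = 2.7 × 5 = 13.5 (a 5-minute window = 5 minutes).
P(N ≤ 12) = Σ_{j=0}^{12} e^(−μ) μ^j/j! ≈ 0.4093.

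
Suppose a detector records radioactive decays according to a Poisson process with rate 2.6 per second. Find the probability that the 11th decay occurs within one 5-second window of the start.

Over the interval, μ = 2.6 × 5 = 13 (a 5-second window = 5 seconds).
The 11th arrival falls in the interval iff at least 11 events occur there: P(S_11 ≤ t) = P(N ≥ 11) = 1 − P(N ≤ 10) ≈ 0.7483.

0.7483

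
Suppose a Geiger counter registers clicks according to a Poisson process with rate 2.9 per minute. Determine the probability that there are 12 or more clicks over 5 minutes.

0.7799

Over the interval, μ = 2.9 × 5 = 14.5 (5 minutes).
P(N ≥ 12) = 1 − P(N ≤ 11) = 1 − Σ_{j=0}^{11} e^(−μ) μ^j/j! ≈ 0.7799.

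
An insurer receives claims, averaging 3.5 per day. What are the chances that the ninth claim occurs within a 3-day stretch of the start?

Over the interval, μ = 3.5 × 3 = 10.5 (a 3-day stretch = 3 days).
The ninth arrival falls in the interval iff at least 9 events occur there: P(S_9 ≤ t) = P(N ≥ 9) = 1 − P(N ≤ 8) ≈ 0.7206.

0.7206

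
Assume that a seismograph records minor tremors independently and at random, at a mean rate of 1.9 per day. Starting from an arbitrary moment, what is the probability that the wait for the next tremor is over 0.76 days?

The wait for the next event is exponential with rate λ = 1.9 per day.
P(T > 0.76) = e^(−λt) = e^(−1.9 × 0.76) = e^(−1.444) ≈ 0.2360.

0.2360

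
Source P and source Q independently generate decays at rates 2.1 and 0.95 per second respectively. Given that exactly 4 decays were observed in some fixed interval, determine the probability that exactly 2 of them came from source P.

Given the total, each event is independently from source P with probability p = λ_P/(λ_P+λ_Q) = 2.1/3.05 ≈ 0.6885.
So K ~ Binomial(4, 2.1/3.05): P(K = 2) = C(4,2) · (2.1/3.05)^2 · (0.95/3.05)^2 ≈ 0.2760.

0.2760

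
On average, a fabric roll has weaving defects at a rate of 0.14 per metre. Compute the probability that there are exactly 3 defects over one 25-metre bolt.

Over the interval, μ = 0.14 × 25 = 3.5 (a 25-metre bolt = 25 metres).
P(N = 3) = e^(−μ) μ^3/3! = e^(−3.5) · 3.5^3/6 ≈ 0.2158.

0.2158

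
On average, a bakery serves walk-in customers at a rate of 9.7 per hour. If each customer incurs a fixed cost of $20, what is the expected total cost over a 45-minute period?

E[N] = 9.7 × 0.75 = 7.275 (a 45-minute period = 0.75 hours); E[cost] = 7.275 × $20 = $145.5.

$145.5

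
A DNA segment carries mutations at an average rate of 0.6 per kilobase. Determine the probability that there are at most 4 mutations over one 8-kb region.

0.4763

Over the interval, μ = 0.6 × 8 = 4.8 (an 8-kb region = 8 kilobases).
P(N ≤ 4) = Σ_{j=0}^{4} e^(−μ) μ^j/j! ≈ 0.4763.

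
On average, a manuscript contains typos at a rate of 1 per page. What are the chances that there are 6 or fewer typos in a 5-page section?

Over the interval, μ = 1 × 5 = 5 (a 5-page section = 5 pages).
P(N ≤ 6) = Σ_{j=0}^{6} e^(−μ) μ^j/j! ≈ 0.7622.

0.7622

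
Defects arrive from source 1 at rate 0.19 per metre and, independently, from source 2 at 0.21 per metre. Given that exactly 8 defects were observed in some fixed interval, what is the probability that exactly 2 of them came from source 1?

0.1323

Given the total, each event is independently from source 1 with probability p = λ_1/(λ_1+λ_2) = 0.19/0.4 = 0.4750.
So K ~ Binomial(8, 0.19/0.4): P(K = 2) = C(8,2) · (0.19/0.4)^2 · (0.21/0.4)^6 ≈ 0.1323.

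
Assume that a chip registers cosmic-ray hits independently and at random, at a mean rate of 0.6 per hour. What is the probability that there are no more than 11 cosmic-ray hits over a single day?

0.2277

Over the interval, μ = 0.6 × 24 = 14.4 (a day = 24 hours).
P(N ≤ 11) = Σ_{j=0}^{11} e^(−μ) μ^j/j! ≈ 0.2277.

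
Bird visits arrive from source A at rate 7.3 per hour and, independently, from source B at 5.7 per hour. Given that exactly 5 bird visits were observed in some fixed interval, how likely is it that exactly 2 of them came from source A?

Given the total, each event is independently from source A with probability p = λ_A/(λ_A+λ_B) = 7.3/13 ≈ 0.5615.
So K ~ Binomial(5, 7.3/13): P(K = 2) = C(5,2) · (7.3/13)^2 · (5.7/13)^3 ≈ 0.2658.

0.2658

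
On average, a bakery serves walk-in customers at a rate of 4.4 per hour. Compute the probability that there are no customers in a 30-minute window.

Over the interval, μ = 4.4 × 0.5 = 2.2 (a 30-minute window = 0.5 hours).
P(N = 0) = e^(−μ) μ^0/0! = e^(−2.2) · 2.2^0/1 ≈ 0.1108.

0.1108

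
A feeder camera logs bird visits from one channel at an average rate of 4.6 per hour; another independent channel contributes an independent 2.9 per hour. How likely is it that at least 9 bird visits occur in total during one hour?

Independent Poisson processes superpose: combined rate λ = 4.6 + 2.9 = 7.5 per hour.
So μ = 7.5.
P(N ≥ 9) = 1 − P(N ≤ 8) ≈ 0.3380.

0.3380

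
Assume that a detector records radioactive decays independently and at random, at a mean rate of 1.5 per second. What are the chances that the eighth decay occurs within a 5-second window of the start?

0.4754

Over the interval, μ = 1.5 × 5 = 7.5 (a 5-second window = 5 seconds).
The eighth arrival falls in the interval iff at least 8 events occur there: P(S_8 ≤ t) = P(N ≥ 8) = 1 − P(N ≤ 7) ≈ 0.4754.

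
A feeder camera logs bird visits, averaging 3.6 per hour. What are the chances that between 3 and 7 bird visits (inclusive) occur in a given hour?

With mean μ = 3.6 per hour,
P(3 ≤ N ≤ 7) = Σ_{j=3}^{7} e^(−3.6) · 3.6^j/j! ≈ 0.6665.

0.6665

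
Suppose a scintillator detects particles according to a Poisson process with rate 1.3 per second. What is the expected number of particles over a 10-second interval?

E[N] = λt = 1.3 × 10 = 13 (a 10-second interval = 10 seconds).

13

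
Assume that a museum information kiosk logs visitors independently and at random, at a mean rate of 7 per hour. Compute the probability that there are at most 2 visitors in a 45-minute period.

Over the interval, μ = 7 × 0.75 = 5.25 (a 45-minute period = 0.75 hours).
P(N ≤ 2) = Σ_{j=0}^{2} e^(−μ) μ^j/j! ≈ 0.1051.

0.1051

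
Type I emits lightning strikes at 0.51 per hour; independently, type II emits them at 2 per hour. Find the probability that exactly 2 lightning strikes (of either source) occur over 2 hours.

0.0832

Independent Poisson processes superpose: combined rate λ = 0.51 + 2 = 2.51 per hour.
Over the interval, μ = 2.51 × 2 = 5.02 (2 hours).
P(N = 2) = e^(−5.02) · 5.02^2/2! ≈ 0.0832.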